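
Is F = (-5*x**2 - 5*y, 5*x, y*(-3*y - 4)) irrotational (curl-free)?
No, ∇×F = (-6*y - 4, 0, 10)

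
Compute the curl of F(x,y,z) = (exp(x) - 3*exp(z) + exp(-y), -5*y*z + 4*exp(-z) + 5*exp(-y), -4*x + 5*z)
(5*y + 4*exp(-z), 4 - 3*exp(z), exp(-y))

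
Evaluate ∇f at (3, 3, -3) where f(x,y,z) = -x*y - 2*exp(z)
(-3, -3, -2*exp(-3))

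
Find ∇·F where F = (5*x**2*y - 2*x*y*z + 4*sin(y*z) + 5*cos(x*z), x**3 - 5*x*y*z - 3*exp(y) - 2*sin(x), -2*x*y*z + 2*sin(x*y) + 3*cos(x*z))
8*x*y - 5*x*z - 3*x*sin(x*z) - 2*y*z - 5*z*sin(x*z) - 3*exp(y)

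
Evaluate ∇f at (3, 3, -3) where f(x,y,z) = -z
(0, 0, -1)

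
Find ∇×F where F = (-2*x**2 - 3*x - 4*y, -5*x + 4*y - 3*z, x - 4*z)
(3, -1, -1)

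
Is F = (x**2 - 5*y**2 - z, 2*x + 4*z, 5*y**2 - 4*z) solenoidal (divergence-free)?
No, ∇·F = 2*x - 4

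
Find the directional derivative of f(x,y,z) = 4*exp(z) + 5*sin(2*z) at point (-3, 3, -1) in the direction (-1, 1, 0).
0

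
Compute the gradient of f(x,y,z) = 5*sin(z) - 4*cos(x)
(4*sin(x), 0, 5*cos(z))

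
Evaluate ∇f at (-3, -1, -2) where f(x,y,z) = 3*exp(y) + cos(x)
(sin(3), 3*exp(-1), 0)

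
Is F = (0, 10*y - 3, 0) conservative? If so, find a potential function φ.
Yes, F is conservative. φ = y*(5*y - 3)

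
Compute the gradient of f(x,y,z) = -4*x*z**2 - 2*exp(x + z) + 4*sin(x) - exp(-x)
(-4*z**2 - 2*exp(x + z) + 4*cos(x) + exp(-x), 0, -8*x*z - 2*exp(x + z))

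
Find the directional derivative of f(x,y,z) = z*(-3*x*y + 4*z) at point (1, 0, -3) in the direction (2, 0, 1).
-24*sqrt(5)/5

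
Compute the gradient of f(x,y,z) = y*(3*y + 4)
(0, 6*y + 4, 0)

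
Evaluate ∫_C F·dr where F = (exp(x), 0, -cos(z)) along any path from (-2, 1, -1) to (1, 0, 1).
-2*sin(1) - exp(-2) + E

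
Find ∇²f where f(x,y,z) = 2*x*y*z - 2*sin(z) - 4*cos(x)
2*sin(z) + 4*cos(x)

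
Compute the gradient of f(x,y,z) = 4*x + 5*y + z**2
(4, 5, 2*z)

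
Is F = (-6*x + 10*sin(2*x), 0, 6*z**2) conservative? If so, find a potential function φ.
Yes, F is conservative. φ = -3*x**2 + 2*z**3 - 5*cos(2*x)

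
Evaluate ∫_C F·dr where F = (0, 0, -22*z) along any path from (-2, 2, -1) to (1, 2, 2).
-33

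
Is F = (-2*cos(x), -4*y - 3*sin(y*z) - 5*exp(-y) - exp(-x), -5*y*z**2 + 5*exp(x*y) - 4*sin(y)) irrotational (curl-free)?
No, ∇×F = (5*x*exp(x*y) + 3*y*cos(y*z) - 5*z**2 - 4*cos(y), -5*y*exp(x*y), exp(-x))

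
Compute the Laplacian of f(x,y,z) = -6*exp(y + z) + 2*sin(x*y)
-2*x**2*sin(x*y) - 2*y**2*sin(x*y) - 12*exp(y + z)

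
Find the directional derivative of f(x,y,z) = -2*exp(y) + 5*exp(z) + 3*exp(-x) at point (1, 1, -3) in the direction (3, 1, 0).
sqrt(10)*(-2*exp(2) - 9)*exp(-1)/10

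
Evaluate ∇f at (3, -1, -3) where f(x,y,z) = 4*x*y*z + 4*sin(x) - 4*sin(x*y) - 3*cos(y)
(8*cos(3) + 12, -36 - 3*sin(1) - 12*cos(3), -12)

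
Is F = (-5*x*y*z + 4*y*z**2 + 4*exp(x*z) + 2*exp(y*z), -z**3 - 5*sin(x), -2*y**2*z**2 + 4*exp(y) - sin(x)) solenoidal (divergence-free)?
No, ∇·F = z*(-4*y**2 - 5*y + 4*exp(x*z))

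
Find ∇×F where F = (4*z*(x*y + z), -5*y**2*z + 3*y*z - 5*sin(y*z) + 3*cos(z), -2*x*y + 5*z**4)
(-2*x + 5*y**2 + 5*y*cos(y*z) - 3*y + 3*sin(z), 4*x*y + 2*y + 8*z, -4*x*z)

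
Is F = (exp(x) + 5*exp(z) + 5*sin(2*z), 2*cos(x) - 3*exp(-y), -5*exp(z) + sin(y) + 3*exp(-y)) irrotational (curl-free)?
No, ∇×F = (cos(y) - 3*exp(-y), 5*exp(z) + 10*cos(2*z), -2*sin(x))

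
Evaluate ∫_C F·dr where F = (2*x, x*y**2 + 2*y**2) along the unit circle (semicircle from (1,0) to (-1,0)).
pi/8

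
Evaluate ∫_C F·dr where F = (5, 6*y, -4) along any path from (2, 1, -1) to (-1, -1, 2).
-27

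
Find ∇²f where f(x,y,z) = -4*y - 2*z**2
-4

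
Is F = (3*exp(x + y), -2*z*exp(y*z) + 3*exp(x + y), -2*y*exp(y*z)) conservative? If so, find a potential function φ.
Yes, F is conservative. φ = -2*exp(y*z) + 3*exp(x + y)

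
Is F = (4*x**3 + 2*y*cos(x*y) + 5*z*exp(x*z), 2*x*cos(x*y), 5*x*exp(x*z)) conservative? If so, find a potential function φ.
Yes, F is conservative. φ = x**4 + 5*exp(x*z) + 2*sin(x*y)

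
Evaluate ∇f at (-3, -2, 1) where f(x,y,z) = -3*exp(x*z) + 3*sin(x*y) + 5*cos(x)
(-6*cos(6) - 3*exp(-3) + 5*sin(3), -9*cos(6), 9*exp(-3))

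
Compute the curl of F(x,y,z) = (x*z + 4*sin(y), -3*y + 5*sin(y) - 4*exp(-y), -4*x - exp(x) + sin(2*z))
(0, x + exp(x) + 4, -4*cos(y))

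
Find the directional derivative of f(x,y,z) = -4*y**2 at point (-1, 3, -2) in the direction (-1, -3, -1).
72*sqrt(11)/11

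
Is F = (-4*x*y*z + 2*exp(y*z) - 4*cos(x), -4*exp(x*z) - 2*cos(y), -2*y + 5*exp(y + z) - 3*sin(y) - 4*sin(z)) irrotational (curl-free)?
No, ∇×F = (4*x*exp(x*z) + 5*exp(y + z) - 3*cos(y) - 2, 2*y*(-2*x + exp(y*z)), 2*z*(2*x - 2*exp(x*z) - exp(y*z)))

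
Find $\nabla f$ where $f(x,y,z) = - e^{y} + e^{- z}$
(0, -exp(y), -exp(-z))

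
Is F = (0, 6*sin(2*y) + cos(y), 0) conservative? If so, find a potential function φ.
Yes, F is conservative. φ = sin(y) - 3*cos(2*y)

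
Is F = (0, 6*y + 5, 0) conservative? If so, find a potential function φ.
Yes, F is conservative. φ = y*(3*y + 5)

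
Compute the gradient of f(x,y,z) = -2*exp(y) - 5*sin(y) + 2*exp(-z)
(0, -2*exp(y) - 5*cos(y), -2*exp(-z))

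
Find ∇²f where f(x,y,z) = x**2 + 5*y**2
12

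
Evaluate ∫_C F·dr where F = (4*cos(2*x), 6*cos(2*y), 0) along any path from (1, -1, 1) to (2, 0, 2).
2*sin(4) + sin(2)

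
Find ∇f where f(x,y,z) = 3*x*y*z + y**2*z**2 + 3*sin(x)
(3*y*z + 3*cos(x), z*(3*x + 2*y*z), y*(3*x + 2*y*z))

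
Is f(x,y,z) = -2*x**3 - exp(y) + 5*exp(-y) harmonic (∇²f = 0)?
No, ∇²f = -12*x - exp(y) + 5*exp(-y)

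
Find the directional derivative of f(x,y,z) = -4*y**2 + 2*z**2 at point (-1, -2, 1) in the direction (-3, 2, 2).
40*sqrt(17)/17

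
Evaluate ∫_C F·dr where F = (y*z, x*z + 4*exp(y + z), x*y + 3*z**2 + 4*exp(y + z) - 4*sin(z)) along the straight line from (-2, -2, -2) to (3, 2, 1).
-4*exp(-4) - 4*cos(2) + 4*cos(1) + 23 + 4*exp(3)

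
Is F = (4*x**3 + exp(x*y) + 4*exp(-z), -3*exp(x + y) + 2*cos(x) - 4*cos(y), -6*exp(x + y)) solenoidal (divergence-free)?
No, ∇·F = 12*x**2 + y*exp(x*y) - 3*exp(x + y) + 4*sin(y)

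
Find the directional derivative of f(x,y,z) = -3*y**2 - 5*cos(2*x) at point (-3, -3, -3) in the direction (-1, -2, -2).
-12 + 10*sin(6)/3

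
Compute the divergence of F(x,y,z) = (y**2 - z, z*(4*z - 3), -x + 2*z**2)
4*z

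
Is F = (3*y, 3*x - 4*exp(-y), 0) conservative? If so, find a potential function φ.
Yes, F is conservative. φ = 3*x*y + 4*exp(-y)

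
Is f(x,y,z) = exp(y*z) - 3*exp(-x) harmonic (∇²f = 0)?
No, ∇²f = ((y**2 + z**2)*exp(x + y*z) - 3)*exp(-x)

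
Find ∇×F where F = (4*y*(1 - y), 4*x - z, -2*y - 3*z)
(-1, 0, 8*y)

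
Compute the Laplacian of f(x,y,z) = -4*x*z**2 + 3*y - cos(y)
-8*x + cos(y)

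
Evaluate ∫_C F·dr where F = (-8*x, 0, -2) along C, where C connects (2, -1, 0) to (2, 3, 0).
0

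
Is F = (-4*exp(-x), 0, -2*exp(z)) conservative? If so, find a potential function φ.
Yes, F is conservative. φ = -2*exp(z) + 4*exp(-x)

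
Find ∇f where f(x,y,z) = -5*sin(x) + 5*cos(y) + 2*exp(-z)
(-5*cos(x), -5*sin(y), -2*exp(-z))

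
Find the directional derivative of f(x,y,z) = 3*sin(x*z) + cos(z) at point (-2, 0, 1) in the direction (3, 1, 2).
-sqrt(14)*(3*cos(2) + 2*sin(1))/14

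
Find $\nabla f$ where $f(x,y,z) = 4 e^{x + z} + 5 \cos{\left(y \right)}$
(4*exp(x + z), -5*sin(y), 4*exp(x + z))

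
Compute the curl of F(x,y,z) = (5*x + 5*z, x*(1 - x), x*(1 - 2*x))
(0, 4*x + 4, 1 - 2*x)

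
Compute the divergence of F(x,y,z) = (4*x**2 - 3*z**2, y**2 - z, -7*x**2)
8*x + 2*y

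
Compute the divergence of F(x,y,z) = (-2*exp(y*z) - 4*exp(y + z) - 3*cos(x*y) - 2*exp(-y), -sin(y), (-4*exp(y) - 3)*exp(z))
3*y*sin(x*y) - (4*exp(y) + 3)*exp(z) - cos(y)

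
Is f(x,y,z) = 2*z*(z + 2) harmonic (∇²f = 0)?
No, ∇²f = 4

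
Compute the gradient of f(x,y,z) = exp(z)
(0, 0, exp(z))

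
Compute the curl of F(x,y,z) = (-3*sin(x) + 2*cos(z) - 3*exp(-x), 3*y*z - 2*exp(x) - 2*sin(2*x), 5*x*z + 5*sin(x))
(-3*y, -5*z - 2*sin(z) - 5*cos(x), -2*exp(x) - 4*cos(2*x))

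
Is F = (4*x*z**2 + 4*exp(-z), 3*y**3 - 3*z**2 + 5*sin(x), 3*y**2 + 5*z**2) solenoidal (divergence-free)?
No, ∇·F = 9*y**2 + 4*z**2 + 10*z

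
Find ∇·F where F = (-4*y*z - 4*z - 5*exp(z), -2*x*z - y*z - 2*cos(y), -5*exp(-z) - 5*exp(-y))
-z + 2*sin(y) + 5*exp(-z)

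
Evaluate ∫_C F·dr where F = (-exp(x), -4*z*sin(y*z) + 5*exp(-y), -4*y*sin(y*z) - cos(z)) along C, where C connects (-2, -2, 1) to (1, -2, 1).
(1 - exp(3))*exp(-2)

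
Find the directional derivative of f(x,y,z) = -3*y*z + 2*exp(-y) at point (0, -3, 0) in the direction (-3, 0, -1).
-9*sqrt(10)/10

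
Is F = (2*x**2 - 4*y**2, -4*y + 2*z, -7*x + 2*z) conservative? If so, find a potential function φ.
No, ∇×F = (-2, 7, 8*y) ≠ 0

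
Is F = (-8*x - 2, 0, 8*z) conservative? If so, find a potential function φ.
Yes, F is conservative. φ = -4*x**2 - 2*x + 4*z**2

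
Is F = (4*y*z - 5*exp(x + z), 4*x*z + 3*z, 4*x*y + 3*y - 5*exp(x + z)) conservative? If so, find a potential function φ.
Yes, F is conservative. φ = 4*x*y*z + 3*y*z - 5*exp(x + z)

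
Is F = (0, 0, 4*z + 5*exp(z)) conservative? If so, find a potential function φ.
Yes, F is conservative. φ = 2*z**2 + 5*exp(z)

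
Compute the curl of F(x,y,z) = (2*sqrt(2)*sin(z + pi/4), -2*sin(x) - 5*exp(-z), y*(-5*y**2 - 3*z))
(-15*y**2 - 3*z - 5*exp(-z), 2*sqrt(2)*cos(z + pi/4), -2*cos(x))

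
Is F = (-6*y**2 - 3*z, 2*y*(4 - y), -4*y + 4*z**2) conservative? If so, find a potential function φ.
No, ∇×F = (-4, -3, 12*y) ≠ 0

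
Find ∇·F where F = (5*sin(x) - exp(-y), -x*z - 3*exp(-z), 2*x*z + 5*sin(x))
2*x + 5*cos(x)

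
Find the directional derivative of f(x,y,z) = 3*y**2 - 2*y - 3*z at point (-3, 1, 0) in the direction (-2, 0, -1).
3*sqrt(5)/5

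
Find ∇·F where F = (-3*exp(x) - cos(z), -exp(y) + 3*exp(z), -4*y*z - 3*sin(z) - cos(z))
-4*y - 3*exp(x) - exp(y) + sin(z) - 3*cos(z)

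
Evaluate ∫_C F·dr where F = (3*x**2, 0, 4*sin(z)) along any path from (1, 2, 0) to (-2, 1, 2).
-5 - 4*cos(2)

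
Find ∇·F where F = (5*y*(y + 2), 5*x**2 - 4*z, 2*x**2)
0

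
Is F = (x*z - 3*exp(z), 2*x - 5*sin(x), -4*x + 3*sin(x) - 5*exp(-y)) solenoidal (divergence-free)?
No, ∇·F = z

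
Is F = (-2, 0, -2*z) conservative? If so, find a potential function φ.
Yes, F is conservative. φ = -2*x - z**2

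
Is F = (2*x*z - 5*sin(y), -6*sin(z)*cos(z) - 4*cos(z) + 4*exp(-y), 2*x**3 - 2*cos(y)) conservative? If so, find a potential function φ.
No, ∇×F = (2*sin(y) - 4*sin(z) + 6*cos(2*z), 2*x*(1 - 3*x), 5*cos(y)) ≠ 0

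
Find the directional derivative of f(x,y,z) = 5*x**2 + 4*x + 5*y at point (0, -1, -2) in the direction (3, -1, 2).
sqrt(14)/2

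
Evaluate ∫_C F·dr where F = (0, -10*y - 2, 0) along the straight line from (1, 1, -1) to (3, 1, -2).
0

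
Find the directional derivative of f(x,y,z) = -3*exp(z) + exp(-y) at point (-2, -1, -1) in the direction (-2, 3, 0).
-3*sqrt(13)*E/13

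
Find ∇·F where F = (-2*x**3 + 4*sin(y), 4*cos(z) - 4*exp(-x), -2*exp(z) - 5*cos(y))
-6*x**2 - 2*exp(z)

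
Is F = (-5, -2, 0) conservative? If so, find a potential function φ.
Yes, F is conservative. φ = -5*x - 2*y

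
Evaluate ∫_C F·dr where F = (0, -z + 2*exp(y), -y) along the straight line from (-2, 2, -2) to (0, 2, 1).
-6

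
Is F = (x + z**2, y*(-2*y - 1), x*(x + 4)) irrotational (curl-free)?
No, ∇×F = (0, -2*x + 2*z - 4, 0)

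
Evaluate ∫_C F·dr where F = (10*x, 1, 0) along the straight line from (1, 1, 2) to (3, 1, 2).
40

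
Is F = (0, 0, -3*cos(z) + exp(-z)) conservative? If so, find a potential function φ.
Yes, F is conservative. φ = -3*sin(z) - exp(-z)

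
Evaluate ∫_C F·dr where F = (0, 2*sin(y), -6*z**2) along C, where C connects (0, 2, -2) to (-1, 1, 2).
-32 - 2*cos(1) + 2*cos(2)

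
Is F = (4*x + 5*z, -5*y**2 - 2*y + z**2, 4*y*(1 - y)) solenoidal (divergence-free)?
No, ∇·F = 2 - 10*y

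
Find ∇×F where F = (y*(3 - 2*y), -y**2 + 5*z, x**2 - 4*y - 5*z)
(-9, -2*x, 4*y - 3)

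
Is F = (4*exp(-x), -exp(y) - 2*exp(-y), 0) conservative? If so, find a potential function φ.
Yes, F is conservative. φ = -exp(y) + 2*exp(-y) - 4*exp(-x)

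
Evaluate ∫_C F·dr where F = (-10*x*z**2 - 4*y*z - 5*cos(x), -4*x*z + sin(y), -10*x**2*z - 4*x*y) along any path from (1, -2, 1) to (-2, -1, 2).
-99 - cos(1) + cos(2) + 5*sin(1) + 5*sin(2)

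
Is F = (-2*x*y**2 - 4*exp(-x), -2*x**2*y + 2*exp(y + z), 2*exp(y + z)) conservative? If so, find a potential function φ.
Yes, F is conservative. φ = -x**2*y**2 + 2*exp(y + z) + 4*exp(-x)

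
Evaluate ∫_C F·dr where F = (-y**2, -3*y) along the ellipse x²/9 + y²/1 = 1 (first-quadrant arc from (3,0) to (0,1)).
1/2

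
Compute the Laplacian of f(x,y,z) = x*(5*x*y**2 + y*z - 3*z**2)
10*x**2 - 6*x + 10*y**2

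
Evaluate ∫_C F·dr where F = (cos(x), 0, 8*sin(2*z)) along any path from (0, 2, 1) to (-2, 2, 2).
4*cos(2) - sin(2) - 4*cos(4)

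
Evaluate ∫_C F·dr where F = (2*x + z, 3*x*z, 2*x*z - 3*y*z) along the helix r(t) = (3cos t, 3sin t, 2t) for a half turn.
-42*pi - 48 + 27*pi**2/2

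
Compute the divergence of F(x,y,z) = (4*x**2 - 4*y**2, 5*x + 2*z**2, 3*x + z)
8*x + 1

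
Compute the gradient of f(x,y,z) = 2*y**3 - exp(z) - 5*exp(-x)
(5*exp(-x), 6*y**2, -exp(z))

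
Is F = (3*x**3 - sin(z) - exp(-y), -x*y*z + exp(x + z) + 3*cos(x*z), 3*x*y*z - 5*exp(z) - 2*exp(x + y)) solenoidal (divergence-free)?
No, ∇·F = 9*x**2 + 3*x*y - x*z - 5*exp(z)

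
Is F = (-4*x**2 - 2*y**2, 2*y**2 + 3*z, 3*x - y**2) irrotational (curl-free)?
No, ∇×F = (-2*y - 3, -3, 4*y)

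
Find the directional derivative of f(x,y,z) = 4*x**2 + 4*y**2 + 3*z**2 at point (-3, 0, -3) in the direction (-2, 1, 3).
-3*sqrt(14)/7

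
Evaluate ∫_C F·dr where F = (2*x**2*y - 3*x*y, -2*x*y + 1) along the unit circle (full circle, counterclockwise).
-pi/2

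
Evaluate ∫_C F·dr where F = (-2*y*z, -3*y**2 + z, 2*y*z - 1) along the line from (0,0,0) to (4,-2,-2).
-4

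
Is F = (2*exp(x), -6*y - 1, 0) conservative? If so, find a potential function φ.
Yes, F is conservative. φ = -3*y**2 - y + 2*exp(x)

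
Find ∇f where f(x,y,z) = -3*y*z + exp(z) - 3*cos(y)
(0, -3*z + 3*sin(y), -3*y + exp(z))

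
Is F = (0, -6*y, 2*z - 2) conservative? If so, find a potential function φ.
Yes, F is conservative. φ = -3*y**2 + z**2 - 2*z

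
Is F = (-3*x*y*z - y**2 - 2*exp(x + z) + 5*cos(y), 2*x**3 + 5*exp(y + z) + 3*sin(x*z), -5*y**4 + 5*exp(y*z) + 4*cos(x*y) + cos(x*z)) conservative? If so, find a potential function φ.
No, ∇×F = (-4*x*sin(x*y) - 3*x*cos(x*z) - 20*y**3 + 5*z*exp(y*z) - 5*exp(y + z), -3*x*y + 4*y*sin(x*y) + z*sin(x*z) - 2*exp(x + z), 6*x**2 + 3*x*z + 2*y + 3*z*cos(x*z) + 5*sin(y)) ≠ 0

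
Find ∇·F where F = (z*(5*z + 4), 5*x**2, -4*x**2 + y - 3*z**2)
-6*z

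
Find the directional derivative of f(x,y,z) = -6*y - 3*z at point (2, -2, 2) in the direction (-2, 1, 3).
-15*sqrt(14)/14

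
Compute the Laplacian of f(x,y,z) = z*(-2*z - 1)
-4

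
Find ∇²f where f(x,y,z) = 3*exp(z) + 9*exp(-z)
3*exp(z) + 9*exp(-z)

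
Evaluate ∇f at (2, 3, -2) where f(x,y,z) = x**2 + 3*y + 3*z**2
(4, 3, -12)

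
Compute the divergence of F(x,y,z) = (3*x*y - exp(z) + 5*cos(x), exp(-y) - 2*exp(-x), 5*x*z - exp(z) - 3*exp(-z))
5*x + 3*y - exp(z) - 5*sin(x) + 3*exp(-z) - exp(-y)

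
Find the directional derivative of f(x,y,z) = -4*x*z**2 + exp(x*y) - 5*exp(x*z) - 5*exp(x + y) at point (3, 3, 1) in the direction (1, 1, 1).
2*sqrt(3)*(-5*exp(6) - 10*exp(3) - 14 + 3*exp(9))/3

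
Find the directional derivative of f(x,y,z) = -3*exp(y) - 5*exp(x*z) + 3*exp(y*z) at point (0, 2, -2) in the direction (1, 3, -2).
sqrt(14)*(-9*exp(6) - 30 + 10*exp(4))*exp(-4)/14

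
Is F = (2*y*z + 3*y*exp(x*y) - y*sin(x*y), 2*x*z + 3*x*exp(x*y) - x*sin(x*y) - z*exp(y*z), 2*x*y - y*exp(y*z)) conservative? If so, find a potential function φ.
Yes, F is conservative. φ = 2*x*y*z + 3*exp(x*y) - exp(y*z) + cos(x*y)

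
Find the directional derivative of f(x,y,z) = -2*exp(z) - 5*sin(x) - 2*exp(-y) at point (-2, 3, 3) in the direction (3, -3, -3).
sqrt(3)*(-2 - 5*exp(3)*cos(2) + 2*exp(6))*exp(-3)/3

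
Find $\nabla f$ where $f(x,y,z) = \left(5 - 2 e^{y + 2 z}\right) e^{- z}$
(0, -2*exp(y + z), (-2*exp(y + 2*z) - 5)*exp(-z))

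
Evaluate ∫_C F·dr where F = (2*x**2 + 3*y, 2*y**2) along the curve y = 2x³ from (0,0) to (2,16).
2760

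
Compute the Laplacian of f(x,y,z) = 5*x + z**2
2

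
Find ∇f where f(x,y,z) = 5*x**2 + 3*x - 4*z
(10*x + 3, 0, -4)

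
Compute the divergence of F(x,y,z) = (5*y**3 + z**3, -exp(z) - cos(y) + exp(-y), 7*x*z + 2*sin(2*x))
7*x + sin(y) - exp(-y)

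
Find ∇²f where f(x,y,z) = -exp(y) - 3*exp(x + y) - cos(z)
-exp(y) - 6*exp(x + y) + cos(z)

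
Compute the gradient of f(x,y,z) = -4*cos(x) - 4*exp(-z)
(4*sin(x), 0, 4*exp(-z))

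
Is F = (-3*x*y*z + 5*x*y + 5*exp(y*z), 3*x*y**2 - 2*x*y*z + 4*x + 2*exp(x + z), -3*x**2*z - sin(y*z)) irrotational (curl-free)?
No, ∇×F = (2*x*y - z*cos(y*z) - 2*exp(x + z), -3*x*y + 6*x*z + 5*y*exp(y*z), 3*x*z - 5*x + 3*y**2 - 2*y*z - 5*z*exp(y*z) + 2*exp(x + z) + 4)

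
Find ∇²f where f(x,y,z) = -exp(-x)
-exp(-x)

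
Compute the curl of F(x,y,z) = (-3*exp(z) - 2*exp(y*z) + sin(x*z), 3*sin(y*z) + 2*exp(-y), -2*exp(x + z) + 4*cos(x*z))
(-3*y*cos(y*z), x*cos(x*z) - 2*y*exp(y*z) + 4*z*sin(x*z) - 3*exp(z) + 2*exp(x + z), 2*z*exp(y*z))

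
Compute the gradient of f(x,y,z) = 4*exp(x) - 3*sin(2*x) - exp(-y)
(4*exp(x) - 6*cos(2*x), exp(-y), 0)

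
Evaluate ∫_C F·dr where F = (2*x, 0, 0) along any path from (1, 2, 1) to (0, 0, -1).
-1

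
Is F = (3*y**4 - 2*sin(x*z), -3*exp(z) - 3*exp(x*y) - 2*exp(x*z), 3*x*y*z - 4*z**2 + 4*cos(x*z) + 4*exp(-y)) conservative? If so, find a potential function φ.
No, ∇×F = (3*x*z + 2*x*exp(x*z) + 3*exp(z) - 4*exp(-y), -2*x*cos(x*z) - 3*y*z + 4*z*sin(x*z), -12*y**3 - 3*y*exp(x*y) - 2*z*exp(x*z)) ≠ 0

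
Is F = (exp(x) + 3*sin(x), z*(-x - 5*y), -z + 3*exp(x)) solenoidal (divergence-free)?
No, ∇·F = -5*z + exp(x) + 3*cos(x) - 1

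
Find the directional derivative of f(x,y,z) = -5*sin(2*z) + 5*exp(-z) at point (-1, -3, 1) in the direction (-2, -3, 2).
-10*sqrt(17)*(2*E*cos(2) + 1)*exp(-1)/17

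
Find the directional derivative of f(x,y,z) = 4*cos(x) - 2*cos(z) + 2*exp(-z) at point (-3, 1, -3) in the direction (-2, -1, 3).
sqrt(14)*(-3*exp(3)/7 - sin(3))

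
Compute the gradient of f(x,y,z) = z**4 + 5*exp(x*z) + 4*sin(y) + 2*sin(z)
(5*z*exp(x*z), 4*cos(y), 5*x*exp(x*z) + 4*z**3 + 2*cos(z))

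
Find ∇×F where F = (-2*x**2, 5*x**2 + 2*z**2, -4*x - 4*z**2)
(-4*z, 4, 10*x)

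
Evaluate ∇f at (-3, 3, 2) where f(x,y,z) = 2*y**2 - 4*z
(0, 12, -4)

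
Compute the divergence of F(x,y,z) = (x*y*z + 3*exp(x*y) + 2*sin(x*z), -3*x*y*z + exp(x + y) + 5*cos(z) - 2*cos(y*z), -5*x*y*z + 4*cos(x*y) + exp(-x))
-5*x*y - 3*x*z + y*z + 3*y*exp(x*y) + 2*z*sin(y*z) + 2*z*cos(x*z) + exp(x + y)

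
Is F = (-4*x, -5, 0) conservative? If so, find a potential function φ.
Yes, F is conservative. φ = -2*x**2 - 5*y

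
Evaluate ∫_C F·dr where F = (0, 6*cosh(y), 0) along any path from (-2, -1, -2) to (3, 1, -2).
12*sinh(1)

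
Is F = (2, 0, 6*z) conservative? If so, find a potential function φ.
Yes, F is conservative. φ = 2*x + 3*z**2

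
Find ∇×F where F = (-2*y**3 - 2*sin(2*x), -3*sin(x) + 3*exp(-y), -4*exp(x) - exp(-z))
(0, 4*exp(x), 6*y**2 - 3*cos(x))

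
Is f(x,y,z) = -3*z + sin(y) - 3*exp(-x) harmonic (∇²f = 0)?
No, ∇²f = -sin(y) - 3*exp(-x)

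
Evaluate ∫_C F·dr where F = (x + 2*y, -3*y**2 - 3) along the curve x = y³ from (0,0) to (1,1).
-2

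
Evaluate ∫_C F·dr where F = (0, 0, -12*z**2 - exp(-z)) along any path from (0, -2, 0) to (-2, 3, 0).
0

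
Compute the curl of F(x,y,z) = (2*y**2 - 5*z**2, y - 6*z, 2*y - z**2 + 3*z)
(8, -10*z, -4*y)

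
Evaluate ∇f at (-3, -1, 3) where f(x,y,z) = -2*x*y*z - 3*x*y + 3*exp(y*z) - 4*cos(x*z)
(9 - 12*sin(9), 9*exp(-3) + 27, -6 - 3*exp(-3) + 12*sin(9))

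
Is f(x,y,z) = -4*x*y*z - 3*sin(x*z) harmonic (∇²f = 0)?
No, ∇²f = 3*(x**2 + z**2)*sin(x*z)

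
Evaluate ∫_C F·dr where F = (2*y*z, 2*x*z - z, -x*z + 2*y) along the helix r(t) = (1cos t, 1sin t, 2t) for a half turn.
20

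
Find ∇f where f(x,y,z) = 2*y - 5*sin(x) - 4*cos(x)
(4*sin(x) - 5*cos(x), 2, 0)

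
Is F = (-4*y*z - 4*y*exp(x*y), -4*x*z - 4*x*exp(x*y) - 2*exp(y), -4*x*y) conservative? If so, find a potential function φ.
Yes, F is conservative. φ = -4*x*y*z - 2*exp(y) - 4*exp(x*y)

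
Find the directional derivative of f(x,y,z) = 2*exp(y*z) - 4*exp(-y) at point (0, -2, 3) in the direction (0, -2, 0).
2*(-2*exp(8) - 3)*exp(-6)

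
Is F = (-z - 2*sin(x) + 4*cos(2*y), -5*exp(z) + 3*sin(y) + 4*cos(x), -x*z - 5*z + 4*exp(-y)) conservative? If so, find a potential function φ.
No, ∇×F = (5*exp(z) - 4*exp(-y), z - 1, -4*sin(x) + 8*sin(2*y)) ≠ 0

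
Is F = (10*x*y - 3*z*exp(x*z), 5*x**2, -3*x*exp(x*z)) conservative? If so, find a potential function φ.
Yes, F is conservative. φ = 5*x**2*y - 3*exp(x*z)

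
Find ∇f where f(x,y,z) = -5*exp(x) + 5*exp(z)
(-5*exp(x), 0, 5*exp(z))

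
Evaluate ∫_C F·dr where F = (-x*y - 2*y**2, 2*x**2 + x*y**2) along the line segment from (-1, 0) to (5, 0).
0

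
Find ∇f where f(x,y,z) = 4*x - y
(4, -1, 0)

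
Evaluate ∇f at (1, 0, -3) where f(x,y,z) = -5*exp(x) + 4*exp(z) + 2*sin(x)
(-5*E + 2*cos(1), 0, 4*exp(-3))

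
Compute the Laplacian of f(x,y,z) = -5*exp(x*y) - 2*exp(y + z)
-5*x**2*exp(x*y) - 5*y**2*exp(x*y) - 4*exp(y + z)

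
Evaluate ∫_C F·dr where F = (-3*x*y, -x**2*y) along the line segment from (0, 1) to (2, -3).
-2/3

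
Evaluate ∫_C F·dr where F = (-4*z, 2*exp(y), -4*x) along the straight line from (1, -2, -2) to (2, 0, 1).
-14 - 2*exp(-2)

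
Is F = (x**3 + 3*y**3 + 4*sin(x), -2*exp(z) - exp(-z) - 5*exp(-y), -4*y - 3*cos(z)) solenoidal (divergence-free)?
No, ∇·F = 3*x**2 + 3*sin(z) + 4*cos(x) + 5*exp(-y)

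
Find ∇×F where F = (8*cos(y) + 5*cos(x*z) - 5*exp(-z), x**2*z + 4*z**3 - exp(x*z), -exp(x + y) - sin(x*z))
(-x**2 + x*exp(x*z) - 12*z**2 - exp(x + y), -5*x*sin(x*z) + z*cos(x*z) + exp(x + y) + 5*exp(-z), 2*x*z - z*exp(x*z) + 8*sin(y))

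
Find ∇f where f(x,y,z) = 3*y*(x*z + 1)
(3*y*z, 3*x*z + 3, 3*x*y)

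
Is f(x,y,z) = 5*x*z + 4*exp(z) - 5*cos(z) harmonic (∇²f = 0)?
No, ∇²f = 4*exp(z) + 5*cos(z)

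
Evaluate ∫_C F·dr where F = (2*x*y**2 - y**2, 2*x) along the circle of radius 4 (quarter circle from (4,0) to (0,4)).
-256/3 + 8*pi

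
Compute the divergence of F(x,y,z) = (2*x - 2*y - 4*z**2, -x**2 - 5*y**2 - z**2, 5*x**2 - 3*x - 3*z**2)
-10*y - 6*z + 2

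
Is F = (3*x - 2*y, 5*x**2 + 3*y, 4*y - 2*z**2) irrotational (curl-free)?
No, ∇×F = (4, 0, 10*x + 2)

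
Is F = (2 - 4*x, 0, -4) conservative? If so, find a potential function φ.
Yes, F is conservative. φ = -2*x**2 + 2*x - 4*z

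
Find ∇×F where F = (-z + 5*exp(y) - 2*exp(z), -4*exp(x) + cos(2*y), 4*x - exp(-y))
(exp(-y), -2*exp(z) - 5, -4*exp(x) - 5*exp(y))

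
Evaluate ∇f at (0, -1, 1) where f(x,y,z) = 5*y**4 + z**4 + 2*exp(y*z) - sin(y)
(0, -20 - cos(1) + 2*exp(-1), 4 - 2*exp(-1))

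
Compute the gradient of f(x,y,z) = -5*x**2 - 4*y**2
(-10*x, -8*y, 0)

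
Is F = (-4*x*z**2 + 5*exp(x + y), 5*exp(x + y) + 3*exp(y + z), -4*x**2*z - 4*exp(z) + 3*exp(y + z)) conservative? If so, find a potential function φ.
Yes, F is conservative. φ = -2*x**2*z**2 - 4*exp(z) + 5*exp(x + y) + 3*exp(y + z)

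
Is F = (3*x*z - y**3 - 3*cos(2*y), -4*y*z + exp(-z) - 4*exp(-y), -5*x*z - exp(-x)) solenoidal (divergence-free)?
No, ∇·F = -5*x - z + 4*exp(-y)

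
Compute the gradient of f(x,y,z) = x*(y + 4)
(y + 4, x, 0)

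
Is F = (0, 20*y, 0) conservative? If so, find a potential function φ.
Yes, F is conservative. φ = 10*y**2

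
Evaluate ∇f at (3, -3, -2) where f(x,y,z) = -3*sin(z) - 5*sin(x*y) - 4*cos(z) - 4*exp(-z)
(15*cos(9), -15*cos(9), -4*sin(2) - 3*cos(2) + 4*exp(2))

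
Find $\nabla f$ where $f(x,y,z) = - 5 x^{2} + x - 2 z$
(1 - 10*x, 0, -2)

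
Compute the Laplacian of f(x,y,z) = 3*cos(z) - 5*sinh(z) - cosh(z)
-3*cos(z) - 5*sinh(z) - cosh(z)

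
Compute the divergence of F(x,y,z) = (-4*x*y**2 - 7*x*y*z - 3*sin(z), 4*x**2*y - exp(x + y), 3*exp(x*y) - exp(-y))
4*x**2 - 4*y**2 - 7*y*z - exp(x + y)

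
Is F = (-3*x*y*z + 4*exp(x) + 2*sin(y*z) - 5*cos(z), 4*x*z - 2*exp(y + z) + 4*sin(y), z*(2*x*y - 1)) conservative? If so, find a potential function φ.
No, ∇×F = (2*x*z - 4*x + 2*exp(y + z), -3*x*y - 2*y*z + 2*y*cos(y*z) + 5*sin(z), z*(3*x - 2*cos(y*z) + 4)) ≠ 0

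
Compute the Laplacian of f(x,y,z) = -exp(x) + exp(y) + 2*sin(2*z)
-exp(x) + exp(y) - 8*sin(2*z)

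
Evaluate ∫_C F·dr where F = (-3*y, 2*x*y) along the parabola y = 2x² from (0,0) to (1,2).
6/5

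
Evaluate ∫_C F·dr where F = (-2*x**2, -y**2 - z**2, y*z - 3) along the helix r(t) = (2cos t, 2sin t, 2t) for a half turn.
32/3 + 18*pi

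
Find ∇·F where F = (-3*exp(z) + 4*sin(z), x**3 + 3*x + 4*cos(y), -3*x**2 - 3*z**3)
-9*z**2 - 4*sin(y)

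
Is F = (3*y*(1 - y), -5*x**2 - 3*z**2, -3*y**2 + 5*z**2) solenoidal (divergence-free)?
No, ∇·F = 10*z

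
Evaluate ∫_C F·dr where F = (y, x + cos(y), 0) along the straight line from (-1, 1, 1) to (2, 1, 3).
3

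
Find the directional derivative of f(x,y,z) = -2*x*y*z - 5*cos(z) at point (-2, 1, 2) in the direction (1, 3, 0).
2*sqrt(10)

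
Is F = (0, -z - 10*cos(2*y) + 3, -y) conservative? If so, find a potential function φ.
Yes, F is conservative. φ = -y*z + 3*y - 5*sin(2*y)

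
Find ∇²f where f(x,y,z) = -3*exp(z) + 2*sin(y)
-3*exp(z) - 2*sin(y)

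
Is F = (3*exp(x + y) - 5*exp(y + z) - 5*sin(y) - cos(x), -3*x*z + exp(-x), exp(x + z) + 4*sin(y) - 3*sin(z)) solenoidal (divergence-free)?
No, ∇·F = 3*exp(x + y) + exp(x + z) + sin(x) - 3*cos(z)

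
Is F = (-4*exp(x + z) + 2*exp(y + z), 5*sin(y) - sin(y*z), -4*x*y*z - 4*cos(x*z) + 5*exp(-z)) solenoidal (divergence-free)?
No, ∇·F = -4*x*y + 4*x*sin(x*z) - z*cos(y*z) - 4*exp(x + z) + 5*cos(y) - 5*exp(-z)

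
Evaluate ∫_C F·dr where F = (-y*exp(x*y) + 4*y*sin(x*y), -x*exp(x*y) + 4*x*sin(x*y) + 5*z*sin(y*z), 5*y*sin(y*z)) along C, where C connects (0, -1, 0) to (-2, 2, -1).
-exp(-4) - 5*cos(2) - 4*cos(4) + 10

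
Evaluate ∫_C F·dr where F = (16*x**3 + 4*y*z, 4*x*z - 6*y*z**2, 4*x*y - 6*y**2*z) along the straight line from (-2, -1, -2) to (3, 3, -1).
225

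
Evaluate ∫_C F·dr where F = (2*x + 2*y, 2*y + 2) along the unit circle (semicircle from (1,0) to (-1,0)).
-pi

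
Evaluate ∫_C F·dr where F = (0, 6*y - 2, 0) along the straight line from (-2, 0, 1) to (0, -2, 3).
16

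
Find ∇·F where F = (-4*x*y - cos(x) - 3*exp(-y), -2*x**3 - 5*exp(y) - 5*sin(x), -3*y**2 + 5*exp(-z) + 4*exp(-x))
-4*y - 5*exp(y) + sin(x) - 5*exp(-z)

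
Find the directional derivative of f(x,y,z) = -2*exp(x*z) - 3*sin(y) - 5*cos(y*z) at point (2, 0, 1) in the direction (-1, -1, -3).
sqrt(11)*(3 + 14*exp(2))/11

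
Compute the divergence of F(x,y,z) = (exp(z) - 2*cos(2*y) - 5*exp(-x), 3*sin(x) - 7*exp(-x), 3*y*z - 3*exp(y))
3*y + 5*exp(-x)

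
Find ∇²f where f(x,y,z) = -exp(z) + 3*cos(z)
-exp(z) - 3*cos(z)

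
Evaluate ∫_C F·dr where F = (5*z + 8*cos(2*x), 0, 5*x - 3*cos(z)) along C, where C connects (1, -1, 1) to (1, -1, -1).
-10 + 6*sin(1)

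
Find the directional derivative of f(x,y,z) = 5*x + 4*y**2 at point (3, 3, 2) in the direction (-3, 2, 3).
3*sqrt(22)/2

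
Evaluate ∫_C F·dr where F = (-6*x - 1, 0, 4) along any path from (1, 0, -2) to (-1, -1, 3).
22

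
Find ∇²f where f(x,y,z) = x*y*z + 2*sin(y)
-2*sin(y)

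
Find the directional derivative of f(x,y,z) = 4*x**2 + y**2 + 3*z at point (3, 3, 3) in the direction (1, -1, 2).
4*sqrt(6)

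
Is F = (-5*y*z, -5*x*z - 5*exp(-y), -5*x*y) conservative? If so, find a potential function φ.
Yes, F is conservative. φ = -5*x*y*z + 5*exp(-y)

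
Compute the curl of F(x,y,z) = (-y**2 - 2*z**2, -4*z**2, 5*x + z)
(8*z, -4*z - 5, 2*y)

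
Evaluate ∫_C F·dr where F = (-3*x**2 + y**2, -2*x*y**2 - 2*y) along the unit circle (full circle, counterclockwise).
-pi/2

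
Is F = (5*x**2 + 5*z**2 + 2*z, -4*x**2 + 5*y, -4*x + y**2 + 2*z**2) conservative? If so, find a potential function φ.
No, ∇×F = (2*y, 10*z + 6, -8*x) ≠ 0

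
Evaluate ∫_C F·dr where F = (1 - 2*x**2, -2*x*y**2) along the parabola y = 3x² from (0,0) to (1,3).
-317/21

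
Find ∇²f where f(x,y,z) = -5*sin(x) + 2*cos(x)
5*sin(x) - 2*cos(x)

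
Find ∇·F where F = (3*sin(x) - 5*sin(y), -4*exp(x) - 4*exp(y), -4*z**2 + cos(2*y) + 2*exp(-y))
-8*z - 4*exp(y) + 3*cos(x)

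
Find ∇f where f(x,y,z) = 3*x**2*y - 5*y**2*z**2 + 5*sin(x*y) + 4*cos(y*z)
(y*(6*x + 5*cos(x*y)), 3*x**2 + 5*x*cos(x*y) - 10*y*z**2 - 4*z*sin(y*z), -2*y*(5*y*z + 2*sin(y*z)))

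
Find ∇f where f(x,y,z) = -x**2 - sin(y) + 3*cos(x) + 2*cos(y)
(-2*x - 3*sin(x), -2*sin(y) - cos(y), 0)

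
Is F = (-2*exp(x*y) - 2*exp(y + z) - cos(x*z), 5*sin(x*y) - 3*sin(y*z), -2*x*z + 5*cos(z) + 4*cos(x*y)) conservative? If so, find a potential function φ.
No, ∇×F = (-4*x*sin(x*y) + 3*y*cos(y*z), x*sin(x*z) + 4*y*sin(x*y) + 2*z - 2*exp(y + z), 2*x*exp(x*y) + 5*y*cos(x*y) + 2*exp(y + z)) ≠ 0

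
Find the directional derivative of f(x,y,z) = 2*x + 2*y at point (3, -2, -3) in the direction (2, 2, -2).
4*sqrt(3)/3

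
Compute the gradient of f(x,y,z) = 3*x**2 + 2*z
(6*x, 0, 2)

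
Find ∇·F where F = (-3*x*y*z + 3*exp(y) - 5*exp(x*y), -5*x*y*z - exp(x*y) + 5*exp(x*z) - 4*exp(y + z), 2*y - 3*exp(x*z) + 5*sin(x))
-5*x*z - x*exp(x*y) - 3*x*exp(x*z) - 3*y*z - 5*y*exp(x*y) - 4*exp(y + z)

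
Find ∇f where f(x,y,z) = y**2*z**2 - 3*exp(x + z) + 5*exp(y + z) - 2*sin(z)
(-3*exp(x + z), 2*y*z**2 + 5*exp(y + z), 2*y**2*z - 3*exp(x + z) + 5*exp(y + z) - 2*cos(z))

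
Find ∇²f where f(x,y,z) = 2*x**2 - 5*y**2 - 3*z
-6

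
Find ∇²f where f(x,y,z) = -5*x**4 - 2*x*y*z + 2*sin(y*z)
-60*x**2 - 2*y**2*sin(y*z) - 2*z**2*sin(y*z)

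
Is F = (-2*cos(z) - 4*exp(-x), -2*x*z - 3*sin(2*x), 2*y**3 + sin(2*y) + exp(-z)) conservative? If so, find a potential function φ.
No, ∇×F = (2*x + 6*y**2 + 2*cos(2*y), 2*sin(z), -2*z - 6*cos(2*x)) ≠ 0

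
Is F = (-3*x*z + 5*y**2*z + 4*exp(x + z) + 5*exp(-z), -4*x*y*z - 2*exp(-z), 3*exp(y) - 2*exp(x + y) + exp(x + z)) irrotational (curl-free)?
No, ∇×F = (4*x*y + 3*exp(y) - 2*exp(x + y) - 2*exp(-z), ((-3*x + 5*y**2 + 2*exp(x + y) + 3*exp(x + z))*exp(z) - 5)*exp(-z), -14*y*z)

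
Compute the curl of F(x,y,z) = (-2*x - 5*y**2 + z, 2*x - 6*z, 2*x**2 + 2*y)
(8, 1 - 4*x, 10*y + 2)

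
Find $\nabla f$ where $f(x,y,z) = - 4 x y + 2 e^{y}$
(-4*y, -4*x + 2*exp(y), 0)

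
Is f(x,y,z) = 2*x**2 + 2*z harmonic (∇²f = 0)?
No, ∇²f = 4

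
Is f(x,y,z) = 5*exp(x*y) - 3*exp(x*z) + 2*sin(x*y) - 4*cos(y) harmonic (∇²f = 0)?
No, ∇²f = 5*x**2*exp(x*y) - 3*x**2*exp(x*z) - 2*x**2*sin(x*y) + 5*y**2*exp(x*y) - 2*y**2*sin(x*y) - 3*z**2*exp(x*z) + 4*cos(y)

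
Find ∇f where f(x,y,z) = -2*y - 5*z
(0, -2, -5)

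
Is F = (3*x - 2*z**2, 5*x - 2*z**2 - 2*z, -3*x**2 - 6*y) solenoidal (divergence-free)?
No, ∇·F = 3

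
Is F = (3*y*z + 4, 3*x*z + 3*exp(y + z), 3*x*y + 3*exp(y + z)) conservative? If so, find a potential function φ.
Yes, F is conservative. φ = 3*x*y*z + 4*x + 3*exp(y + z)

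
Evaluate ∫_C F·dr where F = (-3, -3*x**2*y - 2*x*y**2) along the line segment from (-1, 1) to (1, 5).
-50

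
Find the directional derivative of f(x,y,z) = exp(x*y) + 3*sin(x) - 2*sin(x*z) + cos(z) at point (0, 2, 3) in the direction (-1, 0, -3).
sqrt(10)*(3*sin(3) + 1)/10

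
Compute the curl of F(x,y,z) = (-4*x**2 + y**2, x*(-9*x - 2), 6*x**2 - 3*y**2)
(-6*y, -12*x, -18*x - 2*y - 2)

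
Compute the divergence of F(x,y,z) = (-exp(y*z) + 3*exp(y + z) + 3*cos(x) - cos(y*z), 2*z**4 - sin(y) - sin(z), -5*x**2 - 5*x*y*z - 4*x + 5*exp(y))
-5*x*y - 3*sin(x) - cos(y)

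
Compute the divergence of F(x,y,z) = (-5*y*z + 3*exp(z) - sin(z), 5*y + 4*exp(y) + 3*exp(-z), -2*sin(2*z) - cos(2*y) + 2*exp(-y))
4*exp(y) - 4*cos(2*z) + 5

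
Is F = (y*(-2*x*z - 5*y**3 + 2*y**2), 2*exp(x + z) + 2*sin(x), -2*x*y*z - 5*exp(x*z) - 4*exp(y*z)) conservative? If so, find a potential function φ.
No, ∇×F = (-2*x*z - 4*z*exp(y*z) - 2*exp(x + z), -2*x*y + 2*y*z + 5*z*exp(x*z), 2*x*z + 20*y**3 - 6*y**2 + 2*exp(x + z) + 2*cos(x)) ≠ 0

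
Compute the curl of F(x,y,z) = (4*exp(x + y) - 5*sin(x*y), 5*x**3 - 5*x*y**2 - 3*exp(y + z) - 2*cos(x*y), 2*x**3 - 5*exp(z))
(3*exp(y + z), -6*x**2, 15*x**2 + 5*x*cos(x*y) - 5*y**2 + 2*y*sin(x*y) - 4*exp(x + y))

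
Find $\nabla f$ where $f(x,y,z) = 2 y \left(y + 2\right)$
(0, 4*y + 4, 0)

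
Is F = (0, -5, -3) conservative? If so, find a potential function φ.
Yes, F is conservative. φ = -5*y - 3*z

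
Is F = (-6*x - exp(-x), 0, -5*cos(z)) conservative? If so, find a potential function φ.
Yes, F is conservative. φ = -3*x**2 - 5*sin(z) + exp(-x)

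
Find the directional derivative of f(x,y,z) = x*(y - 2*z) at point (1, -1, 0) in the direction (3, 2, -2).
3*sqrt(17)/17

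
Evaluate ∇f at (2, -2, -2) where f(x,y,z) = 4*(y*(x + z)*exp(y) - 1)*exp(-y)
(-8, 4*exp(2), -8)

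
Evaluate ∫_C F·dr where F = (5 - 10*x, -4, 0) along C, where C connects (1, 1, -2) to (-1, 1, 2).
-10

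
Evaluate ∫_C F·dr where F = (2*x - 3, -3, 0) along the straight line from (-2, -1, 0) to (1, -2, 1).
-9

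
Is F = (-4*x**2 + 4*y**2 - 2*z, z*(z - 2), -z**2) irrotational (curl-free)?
No, ∇×F = (2 - 2*z, -2, -8*y)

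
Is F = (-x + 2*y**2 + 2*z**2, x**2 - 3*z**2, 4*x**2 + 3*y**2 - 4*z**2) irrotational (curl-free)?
No, ∇×F = (6*y + 6*z, -8*x + 4*z, 2*x - 4*y)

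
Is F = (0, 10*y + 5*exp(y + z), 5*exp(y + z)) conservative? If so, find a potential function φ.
Yes, F is conservative. φ = 5*y**2 + 5*exp(y + z)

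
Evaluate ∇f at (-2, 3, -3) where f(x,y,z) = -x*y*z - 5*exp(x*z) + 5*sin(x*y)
(9 + 15*cos(6) + 15*exp(6), -10*cos(6) - 6, 6 + 10*exp(6))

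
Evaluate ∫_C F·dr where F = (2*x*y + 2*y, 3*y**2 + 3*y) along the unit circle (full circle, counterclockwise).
-2*pi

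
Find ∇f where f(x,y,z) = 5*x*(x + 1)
(10*x + 5, 0, 0)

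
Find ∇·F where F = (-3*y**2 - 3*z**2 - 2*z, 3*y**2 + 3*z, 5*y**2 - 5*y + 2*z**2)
6*y + 4*z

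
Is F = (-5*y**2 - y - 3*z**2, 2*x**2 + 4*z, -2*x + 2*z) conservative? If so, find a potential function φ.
No, ∇×F = (-4, 2 - 6*z, 4*x + 10*y + 1) ≠ 0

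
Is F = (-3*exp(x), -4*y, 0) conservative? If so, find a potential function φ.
Yes, F is conservative. φ = -2*y**2 - 3*exp(x)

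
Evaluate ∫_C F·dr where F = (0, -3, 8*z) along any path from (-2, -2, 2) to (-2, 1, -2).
-9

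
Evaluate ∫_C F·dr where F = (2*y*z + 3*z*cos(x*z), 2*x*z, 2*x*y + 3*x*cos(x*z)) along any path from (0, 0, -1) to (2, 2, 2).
3*sin(4) + 16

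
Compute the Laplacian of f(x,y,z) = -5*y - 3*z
0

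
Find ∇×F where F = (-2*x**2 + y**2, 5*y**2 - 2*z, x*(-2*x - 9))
(2, 4*x + 9, -2*y)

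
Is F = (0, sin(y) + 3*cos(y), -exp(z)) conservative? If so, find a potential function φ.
Yes, F is conservative. φ = -exp(z) + 3*sin(y) - cos(y)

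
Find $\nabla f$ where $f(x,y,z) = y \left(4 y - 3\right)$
(0, 8*y - 3, 0)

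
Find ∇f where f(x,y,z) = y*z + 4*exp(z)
(0, z, y + 4*exp(z))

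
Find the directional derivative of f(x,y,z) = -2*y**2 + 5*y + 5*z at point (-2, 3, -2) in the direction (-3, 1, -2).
-17*sqrt(14)/14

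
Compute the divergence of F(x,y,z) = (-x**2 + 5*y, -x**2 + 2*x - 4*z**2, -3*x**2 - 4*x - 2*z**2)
-2*x - 4*z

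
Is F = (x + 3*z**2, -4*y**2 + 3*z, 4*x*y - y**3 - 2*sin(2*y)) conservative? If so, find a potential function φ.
No, ∇×F = (4*x - 3*y**2 - 4*cos(2*y) - 3, -4*y + 6*z, 0) ≠ 0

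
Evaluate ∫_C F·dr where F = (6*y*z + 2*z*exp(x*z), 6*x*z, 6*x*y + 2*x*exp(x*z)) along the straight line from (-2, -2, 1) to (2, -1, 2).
-48 - 2*exp(-2) + 2*exp(4)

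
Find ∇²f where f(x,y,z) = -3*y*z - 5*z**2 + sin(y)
-sin(y) - 10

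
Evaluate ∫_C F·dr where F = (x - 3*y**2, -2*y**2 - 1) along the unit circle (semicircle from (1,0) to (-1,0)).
4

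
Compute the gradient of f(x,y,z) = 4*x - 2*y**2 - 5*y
(4, -4*y - 5, 0)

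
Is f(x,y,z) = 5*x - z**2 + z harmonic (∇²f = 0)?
No, ∇²f = -2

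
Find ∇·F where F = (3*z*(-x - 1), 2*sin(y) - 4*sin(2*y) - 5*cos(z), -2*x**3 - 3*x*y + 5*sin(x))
-3*z + 2*cos(y) - 8*cos(2*y)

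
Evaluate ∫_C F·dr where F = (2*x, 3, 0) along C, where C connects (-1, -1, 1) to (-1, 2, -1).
9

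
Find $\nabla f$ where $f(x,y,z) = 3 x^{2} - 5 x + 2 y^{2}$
(6*x - 5, 4*y, 0)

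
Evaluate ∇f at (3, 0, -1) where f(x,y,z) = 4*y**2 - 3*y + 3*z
(0, -3, 3)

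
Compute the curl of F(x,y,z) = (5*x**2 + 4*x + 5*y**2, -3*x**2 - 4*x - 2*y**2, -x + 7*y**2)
(14*y, 1, -6*x - 10*y - 4)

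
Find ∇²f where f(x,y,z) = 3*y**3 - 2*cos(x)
18*y + 2*cos(x)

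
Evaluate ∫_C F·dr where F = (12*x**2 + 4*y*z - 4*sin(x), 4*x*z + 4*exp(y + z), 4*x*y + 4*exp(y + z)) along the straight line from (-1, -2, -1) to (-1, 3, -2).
-4*exp(-3) + 4*E + 32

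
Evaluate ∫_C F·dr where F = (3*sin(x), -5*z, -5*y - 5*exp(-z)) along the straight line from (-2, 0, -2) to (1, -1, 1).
-5*exp(2) - 3*cos(1) + 3*cos(2) + 5*exp(-1) + 5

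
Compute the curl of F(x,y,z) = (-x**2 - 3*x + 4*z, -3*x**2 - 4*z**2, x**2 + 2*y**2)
(4*y + 8*z, 4 - 2*x, -6*x)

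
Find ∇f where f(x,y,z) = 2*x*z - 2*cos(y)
(2*z, 2*sin(y), 2*x)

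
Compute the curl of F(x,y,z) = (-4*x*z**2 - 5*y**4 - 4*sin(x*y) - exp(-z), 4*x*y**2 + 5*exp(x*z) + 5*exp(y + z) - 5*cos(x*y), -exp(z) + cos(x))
(-5*x*exp(x*z) - 5*exp(y + z), -8*x*z + sin(x) + exp(-z), 4*x*cos(x*y) + 20*y**3 + 4*y**2 + 5*y*sin(x*y) + 5*z*exp(x*z))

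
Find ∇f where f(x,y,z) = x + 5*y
(1, 5, 0)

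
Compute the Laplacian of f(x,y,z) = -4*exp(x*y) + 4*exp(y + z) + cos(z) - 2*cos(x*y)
-4*x**2*exp(x*y) + 2*x**2*cos(x*y) + 2*y**2*(-2*exp(x*y) + cos(x*y)) + 8*exp(y + z) - cos(z)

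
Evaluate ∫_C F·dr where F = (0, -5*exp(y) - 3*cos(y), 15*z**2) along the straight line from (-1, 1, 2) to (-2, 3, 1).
-5*exp(3) - 35 - 3*sin(3) + 3*sin(1) + 5*E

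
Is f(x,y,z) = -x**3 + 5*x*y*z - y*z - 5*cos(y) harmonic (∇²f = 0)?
No, ∇²f = -6*x + 5*cos(y)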